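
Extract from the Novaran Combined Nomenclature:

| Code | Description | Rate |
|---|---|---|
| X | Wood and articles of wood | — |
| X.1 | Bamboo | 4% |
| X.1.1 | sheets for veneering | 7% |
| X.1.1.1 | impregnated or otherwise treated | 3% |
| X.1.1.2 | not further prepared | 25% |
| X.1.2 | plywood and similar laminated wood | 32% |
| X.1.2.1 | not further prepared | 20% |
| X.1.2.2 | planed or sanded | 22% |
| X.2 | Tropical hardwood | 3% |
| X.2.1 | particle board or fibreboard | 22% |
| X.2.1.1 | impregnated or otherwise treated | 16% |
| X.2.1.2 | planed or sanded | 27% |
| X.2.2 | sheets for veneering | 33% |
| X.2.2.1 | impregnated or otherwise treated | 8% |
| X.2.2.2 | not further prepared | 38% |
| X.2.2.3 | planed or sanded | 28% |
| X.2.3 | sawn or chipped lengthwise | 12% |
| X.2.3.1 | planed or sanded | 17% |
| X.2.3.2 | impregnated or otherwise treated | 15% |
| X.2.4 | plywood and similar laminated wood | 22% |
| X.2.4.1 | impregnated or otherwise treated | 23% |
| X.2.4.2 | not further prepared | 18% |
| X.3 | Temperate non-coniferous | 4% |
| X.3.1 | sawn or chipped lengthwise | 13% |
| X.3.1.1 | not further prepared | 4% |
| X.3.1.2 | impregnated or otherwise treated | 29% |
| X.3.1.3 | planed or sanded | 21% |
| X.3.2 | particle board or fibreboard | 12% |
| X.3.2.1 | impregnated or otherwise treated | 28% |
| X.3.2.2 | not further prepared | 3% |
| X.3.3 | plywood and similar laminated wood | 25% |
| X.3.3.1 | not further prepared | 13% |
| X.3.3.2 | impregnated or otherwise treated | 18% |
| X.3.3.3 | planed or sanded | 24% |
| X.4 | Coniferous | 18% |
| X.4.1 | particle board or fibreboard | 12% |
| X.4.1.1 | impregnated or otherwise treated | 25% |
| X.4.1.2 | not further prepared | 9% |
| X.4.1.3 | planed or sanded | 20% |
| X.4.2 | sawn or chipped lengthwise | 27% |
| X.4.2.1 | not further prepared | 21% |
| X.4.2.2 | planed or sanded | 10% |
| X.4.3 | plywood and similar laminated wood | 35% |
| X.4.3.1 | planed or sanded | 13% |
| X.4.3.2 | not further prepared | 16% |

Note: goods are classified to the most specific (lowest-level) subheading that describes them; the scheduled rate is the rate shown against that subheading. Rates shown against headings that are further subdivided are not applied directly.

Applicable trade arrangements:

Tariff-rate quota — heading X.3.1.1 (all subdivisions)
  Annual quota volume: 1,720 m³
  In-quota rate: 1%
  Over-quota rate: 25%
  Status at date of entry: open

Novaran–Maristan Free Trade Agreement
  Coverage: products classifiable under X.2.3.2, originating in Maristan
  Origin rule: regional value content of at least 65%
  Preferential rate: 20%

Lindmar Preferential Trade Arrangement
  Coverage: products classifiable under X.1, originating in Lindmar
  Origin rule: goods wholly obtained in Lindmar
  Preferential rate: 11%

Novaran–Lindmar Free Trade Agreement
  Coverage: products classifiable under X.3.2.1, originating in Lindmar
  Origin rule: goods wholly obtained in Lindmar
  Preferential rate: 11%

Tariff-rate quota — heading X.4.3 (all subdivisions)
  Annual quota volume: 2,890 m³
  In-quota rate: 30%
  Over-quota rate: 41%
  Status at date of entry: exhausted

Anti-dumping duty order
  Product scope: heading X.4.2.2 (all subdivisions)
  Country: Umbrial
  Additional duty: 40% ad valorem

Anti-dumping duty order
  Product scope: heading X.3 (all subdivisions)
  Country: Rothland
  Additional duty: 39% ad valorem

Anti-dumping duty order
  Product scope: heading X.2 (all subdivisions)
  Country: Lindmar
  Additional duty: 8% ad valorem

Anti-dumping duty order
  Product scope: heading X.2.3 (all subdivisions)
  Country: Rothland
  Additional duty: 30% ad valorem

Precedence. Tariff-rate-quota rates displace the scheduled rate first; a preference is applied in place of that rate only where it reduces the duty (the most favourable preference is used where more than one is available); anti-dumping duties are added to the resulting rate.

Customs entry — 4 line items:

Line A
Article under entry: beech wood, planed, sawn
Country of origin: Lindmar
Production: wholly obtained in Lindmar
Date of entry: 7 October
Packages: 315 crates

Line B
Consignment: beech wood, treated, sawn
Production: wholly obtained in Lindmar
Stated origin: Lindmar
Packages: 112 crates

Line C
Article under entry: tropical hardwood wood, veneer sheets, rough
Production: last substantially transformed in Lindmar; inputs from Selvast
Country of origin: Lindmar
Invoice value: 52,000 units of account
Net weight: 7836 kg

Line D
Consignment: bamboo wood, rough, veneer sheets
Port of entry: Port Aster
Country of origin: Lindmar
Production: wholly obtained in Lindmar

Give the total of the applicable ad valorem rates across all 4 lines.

Line A: beech → X.3; sawn → X.3.1; planed → X.3.1.3. Scheduled 21%. Lindmar agreement on X.1: X.3.1.3 not covered; Lindmar agreement on X.3.2.1: X.3.1.3 not covered. → 21%.
Line B: beech → X.3; sawn → X.3.1; treated → X.3.1.2. Scheduled 29%. Lindmar agreement on X.1: X.3.1.2 not covered; Lindmar agreement on X.3.2.1: X.3.1.2 not covered. → 29%.
Line C: tropical hardwood → X.2; veneer sheets → X.2.2; rough → X.2.2.2. Scheduled 38%. Lindmar agreement on X.1: X.2.2.2 not covered; Lindmar agreement on X.3.2.1: X.2.2.2 not covered; anti-dumping (Lindmar, X.2): +8%; total 38% + 8% = 46%. → 46%.
Line D: bamboo → X.1; veneer sheets → X.1.1; rough → X.1.1.2. Scheduled 25%. Lindmar agreement on X.1: wholly obtained → 11% available; Lindmar agreement on X.3.2.1: X.1.1.2 not covered; preferential 11%. → 11%.
Sum: 21% + 29% + 46% + 11% = 107%.

107%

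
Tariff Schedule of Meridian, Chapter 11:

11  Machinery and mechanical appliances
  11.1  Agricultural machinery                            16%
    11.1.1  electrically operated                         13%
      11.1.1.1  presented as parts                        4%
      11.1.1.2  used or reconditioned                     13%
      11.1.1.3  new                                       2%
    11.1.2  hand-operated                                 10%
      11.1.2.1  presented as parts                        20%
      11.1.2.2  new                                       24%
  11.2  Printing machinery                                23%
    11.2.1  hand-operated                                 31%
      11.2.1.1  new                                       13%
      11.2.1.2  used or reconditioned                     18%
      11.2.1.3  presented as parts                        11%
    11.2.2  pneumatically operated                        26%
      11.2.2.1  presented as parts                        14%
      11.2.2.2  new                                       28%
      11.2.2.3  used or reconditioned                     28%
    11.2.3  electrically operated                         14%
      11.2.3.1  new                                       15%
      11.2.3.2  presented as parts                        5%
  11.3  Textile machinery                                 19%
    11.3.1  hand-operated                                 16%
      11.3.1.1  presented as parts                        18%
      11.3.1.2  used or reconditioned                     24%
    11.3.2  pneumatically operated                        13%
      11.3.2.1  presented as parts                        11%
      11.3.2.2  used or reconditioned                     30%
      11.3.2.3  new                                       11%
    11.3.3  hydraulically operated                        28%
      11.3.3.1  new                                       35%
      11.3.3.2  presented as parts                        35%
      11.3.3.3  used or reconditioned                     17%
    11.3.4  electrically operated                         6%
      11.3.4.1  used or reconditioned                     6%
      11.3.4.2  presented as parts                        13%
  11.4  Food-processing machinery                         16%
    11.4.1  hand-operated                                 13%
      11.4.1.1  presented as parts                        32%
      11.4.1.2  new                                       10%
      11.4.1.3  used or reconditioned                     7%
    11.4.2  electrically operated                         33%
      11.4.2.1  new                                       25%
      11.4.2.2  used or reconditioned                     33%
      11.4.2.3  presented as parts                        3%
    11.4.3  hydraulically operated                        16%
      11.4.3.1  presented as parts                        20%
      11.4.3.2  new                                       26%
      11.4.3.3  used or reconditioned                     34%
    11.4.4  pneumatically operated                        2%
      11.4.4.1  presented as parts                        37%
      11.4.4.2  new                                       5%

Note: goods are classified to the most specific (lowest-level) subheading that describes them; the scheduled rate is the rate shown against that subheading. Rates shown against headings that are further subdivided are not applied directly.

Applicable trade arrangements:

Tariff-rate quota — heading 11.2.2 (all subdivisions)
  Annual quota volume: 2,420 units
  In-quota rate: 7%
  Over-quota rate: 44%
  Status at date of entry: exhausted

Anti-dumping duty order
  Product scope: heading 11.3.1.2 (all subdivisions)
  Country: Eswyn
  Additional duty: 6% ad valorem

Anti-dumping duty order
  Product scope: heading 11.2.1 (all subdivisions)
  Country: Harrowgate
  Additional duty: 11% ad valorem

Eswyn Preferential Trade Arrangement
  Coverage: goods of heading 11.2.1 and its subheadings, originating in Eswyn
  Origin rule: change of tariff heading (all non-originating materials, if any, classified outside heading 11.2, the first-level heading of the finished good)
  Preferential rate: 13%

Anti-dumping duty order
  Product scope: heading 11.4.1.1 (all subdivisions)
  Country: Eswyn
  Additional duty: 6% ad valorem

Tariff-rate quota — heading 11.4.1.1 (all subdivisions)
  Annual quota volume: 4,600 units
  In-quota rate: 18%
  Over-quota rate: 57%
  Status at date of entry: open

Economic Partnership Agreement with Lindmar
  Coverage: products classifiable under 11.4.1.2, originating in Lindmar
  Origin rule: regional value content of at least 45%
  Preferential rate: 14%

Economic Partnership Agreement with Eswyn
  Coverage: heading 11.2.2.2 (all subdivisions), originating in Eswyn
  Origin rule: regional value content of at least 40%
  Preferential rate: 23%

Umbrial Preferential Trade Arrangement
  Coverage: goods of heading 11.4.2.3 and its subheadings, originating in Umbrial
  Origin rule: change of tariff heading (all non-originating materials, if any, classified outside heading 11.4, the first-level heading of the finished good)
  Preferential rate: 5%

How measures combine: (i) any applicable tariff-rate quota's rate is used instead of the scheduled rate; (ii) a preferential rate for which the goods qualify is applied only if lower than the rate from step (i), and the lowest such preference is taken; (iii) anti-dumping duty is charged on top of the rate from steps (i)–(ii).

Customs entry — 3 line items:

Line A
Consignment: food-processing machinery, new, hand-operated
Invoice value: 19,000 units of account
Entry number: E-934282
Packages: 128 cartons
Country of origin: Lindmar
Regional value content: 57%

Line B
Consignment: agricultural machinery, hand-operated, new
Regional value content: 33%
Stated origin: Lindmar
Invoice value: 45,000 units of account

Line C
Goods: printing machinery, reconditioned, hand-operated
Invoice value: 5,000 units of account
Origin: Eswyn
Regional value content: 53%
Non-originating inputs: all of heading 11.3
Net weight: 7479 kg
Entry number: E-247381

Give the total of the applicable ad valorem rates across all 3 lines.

47%

Line A: food-processing → 11.4; hand-operated → 11.4.1; new → 11.4.1.2. Scheduled 10%. Lindmar agreement on 11.4.1.2: RVC ≥ 45% → 14% available; preference 14% not lower than 10% → no reduction. → 10%.
Line B: agricultural → 11.1; hand-operated → 11.1.2; new → 11.1.2.2. Scheduled 24%. Lindmar agreement on 11.4.1.2: 11.1.2.2 not covered. → 24%.
Line C: printing → 11.2; hand-operated → 11.2.1; reconditioned → 11.2.1.2. Scheduled 18%. Eswyn agreement on 11.2.1: CTH met → 13% available; Eswyn agreement on 11.2.2.2: 11.2.1.2 not covered; preferential 13%. → 13%.
Sum: 10% + 24% + 13% = 47%.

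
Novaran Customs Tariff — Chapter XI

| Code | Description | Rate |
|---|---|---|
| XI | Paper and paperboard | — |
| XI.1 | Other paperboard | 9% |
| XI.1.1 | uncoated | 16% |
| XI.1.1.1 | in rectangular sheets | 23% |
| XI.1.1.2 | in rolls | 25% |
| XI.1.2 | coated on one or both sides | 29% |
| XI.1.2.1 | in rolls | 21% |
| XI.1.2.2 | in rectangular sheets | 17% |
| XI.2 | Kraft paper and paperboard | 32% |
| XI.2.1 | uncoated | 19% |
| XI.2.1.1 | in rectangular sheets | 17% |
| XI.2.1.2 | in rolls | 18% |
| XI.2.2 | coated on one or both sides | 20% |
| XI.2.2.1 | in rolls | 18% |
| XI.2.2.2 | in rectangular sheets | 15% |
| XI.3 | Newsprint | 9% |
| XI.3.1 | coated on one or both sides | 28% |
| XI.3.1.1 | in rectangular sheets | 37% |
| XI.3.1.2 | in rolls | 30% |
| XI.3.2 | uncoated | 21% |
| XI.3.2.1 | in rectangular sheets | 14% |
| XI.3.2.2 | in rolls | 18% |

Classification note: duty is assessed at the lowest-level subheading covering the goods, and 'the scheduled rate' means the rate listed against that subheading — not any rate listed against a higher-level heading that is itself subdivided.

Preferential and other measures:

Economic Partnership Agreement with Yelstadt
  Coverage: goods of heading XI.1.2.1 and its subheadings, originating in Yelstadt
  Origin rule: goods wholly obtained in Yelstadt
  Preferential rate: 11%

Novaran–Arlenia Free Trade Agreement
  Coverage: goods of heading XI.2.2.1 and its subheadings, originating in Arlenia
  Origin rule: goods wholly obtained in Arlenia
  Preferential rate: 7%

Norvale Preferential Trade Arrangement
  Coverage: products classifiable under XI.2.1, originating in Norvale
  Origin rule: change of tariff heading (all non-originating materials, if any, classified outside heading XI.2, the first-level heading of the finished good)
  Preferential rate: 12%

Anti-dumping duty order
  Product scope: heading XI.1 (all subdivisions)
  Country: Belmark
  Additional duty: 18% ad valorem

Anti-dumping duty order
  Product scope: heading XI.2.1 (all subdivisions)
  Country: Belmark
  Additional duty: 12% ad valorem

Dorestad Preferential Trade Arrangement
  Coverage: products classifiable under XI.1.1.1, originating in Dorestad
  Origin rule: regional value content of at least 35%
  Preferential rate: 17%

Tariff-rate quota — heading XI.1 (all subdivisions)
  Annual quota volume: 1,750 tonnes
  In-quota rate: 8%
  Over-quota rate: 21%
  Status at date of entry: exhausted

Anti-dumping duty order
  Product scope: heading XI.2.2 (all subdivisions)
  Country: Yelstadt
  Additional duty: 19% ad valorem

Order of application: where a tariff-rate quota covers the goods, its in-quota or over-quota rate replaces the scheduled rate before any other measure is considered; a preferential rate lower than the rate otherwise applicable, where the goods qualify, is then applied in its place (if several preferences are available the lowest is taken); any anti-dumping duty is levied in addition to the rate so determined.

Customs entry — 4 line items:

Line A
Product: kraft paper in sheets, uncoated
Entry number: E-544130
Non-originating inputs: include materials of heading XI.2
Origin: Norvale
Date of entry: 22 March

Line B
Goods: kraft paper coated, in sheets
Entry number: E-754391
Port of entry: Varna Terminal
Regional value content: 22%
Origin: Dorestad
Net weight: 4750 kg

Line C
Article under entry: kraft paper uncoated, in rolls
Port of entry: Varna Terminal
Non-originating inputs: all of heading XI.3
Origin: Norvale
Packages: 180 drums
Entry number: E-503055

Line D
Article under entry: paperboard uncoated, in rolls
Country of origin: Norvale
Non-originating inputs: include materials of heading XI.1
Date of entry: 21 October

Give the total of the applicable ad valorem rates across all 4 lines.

Line A: kraft paper → XI.2; uncoated → XI.2.1; in sheets → XI.2.1.1. Scheduled 17%. Norvale agreement on XI.2.1: CTH not met. → 17%.
Line B: kraft paper → XI.2; coated → XI.2.2; in sheets → XI.2.2.2. Scheduled 15%. Dorestad agreement on XI.1.1.1: XI.2.2.2 not covered. → 15%.
Line C: kraft paper → XI.2; uncoated → XI.2.1; in rolls → XI.2.1.2. Scheduled 18%. Norvale agreement on XI.2.1: CTH met → 12% available; preferential 12%. → 12%.
Line D: paperboard → XI.1; uncoated → XI.1.1; in rolls → XI.1.1.2. Scheduled 25%. quota on XI.1 exhausted → over-quota 21%; Norvale agreement on XI.2.1: XI.1.1.2 not covered. → 21%.
Sum: 17% + 15% + 12% + 21% = 65%.

65%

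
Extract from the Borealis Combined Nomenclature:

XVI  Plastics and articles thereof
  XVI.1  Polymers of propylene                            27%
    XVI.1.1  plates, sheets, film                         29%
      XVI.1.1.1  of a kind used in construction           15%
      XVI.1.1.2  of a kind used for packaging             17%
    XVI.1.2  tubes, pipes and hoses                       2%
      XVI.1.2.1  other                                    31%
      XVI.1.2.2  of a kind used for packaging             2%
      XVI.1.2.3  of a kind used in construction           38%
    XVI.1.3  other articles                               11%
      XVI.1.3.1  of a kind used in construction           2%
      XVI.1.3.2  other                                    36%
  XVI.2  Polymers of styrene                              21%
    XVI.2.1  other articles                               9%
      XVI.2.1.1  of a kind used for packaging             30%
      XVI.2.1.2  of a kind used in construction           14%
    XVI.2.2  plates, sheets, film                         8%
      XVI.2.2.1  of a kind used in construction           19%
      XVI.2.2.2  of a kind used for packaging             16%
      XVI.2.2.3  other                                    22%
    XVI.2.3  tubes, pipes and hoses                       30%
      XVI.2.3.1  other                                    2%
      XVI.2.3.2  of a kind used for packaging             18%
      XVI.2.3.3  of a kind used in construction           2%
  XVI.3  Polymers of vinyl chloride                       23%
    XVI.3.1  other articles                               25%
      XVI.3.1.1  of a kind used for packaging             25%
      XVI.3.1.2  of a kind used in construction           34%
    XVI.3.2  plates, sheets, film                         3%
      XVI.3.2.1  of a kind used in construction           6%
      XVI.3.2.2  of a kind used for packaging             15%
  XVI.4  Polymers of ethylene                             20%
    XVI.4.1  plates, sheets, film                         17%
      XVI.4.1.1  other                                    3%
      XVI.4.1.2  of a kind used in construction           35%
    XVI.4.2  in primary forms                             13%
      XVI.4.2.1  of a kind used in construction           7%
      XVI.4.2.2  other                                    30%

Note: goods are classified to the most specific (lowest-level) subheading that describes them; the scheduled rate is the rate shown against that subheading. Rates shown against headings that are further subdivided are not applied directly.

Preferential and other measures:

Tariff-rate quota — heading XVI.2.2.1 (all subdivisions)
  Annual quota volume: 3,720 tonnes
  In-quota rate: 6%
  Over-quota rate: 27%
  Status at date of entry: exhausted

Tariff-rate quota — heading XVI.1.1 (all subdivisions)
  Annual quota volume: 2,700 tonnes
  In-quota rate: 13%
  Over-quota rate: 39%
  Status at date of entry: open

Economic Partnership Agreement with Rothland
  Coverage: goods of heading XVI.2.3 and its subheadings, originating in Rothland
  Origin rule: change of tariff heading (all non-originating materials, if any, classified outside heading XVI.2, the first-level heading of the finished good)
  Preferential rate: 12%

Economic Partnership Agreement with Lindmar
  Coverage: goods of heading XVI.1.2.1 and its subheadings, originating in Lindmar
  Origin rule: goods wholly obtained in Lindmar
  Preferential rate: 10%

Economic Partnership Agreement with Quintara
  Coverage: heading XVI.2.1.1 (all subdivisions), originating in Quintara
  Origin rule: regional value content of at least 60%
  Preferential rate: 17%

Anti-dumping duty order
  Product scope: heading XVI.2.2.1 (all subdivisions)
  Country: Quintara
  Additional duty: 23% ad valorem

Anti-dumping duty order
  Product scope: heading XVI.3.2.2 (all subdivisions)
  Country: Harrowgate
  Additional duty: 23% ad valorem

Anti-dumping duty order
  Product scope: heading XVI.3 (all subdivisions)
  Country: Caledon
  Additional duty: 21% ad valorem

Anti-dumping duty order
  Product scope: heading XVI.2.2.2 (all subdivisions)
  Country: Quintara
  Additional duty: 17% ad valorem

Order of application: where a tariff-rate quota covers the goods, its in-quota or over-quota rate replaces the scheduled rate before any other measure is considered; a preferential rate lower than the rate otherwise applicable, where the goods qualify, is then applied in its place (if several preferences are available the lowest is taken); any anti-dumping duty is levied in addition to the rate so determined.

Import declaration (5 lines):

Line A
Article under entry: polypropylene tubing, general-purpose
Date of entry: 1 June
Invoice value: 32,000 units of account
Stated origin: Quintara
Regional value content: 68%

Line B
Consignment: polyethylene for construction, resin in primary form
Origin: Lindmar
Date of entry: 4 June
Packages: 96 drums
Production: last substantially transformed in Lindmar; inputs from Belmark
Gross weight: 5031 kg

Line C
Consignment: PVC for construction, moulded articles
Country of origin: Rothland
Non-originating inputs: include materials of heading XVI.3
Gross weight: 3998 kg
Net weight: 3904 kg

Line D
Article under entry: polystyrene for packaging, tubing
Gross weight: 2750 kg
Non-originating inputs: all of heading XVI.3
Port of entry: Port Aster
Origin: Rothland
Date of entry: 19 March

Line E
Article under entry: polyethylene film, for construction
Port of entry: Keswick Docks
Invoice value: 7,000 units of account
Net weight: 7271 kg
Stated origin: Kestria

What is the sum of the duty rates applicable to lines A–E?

Line A: polypropylene → XVI.1; tubing → XVI.1.2; general-purpose → XVI.1.2.1. Scheduled 31%. Quintara agreement on XVI.2.1.1: XVI.1.2.1 not covered. → 31%.
Line B: polyethylene → XVI.4; resin in primary form → XVI.4.2; for construction → XVI.4.2.1. Scheduled 7%. Lindmar agreement on XVI.1.2.1: XVI.4.2.1 not covered. → 7%.
Line C: PVC → XVI.3; moulded articles → XVI.3.1; for construction → XVI.3.1.2. Scheduled 34%. Rothland agreement on XVI.2.3: XVI.3.1.2 not covered. → 34%.
Line D: polystyrene → XVI.2; tubing → XVI.2.3; for packaging → XVI.2.3.2. Scheduled 18%. Rothland agreement on XVI.2.3: CTH met → 12% available; preferential 12%. → 12%.
Line E: polyethylene → XVI.4; film → XVI.4.1; for construction → XVI.4.1.2. Scheduled 35%. No special measure applies. → 35%.
Sum: 31% + 7% + 34% + 12% + 35% = 119%.

119%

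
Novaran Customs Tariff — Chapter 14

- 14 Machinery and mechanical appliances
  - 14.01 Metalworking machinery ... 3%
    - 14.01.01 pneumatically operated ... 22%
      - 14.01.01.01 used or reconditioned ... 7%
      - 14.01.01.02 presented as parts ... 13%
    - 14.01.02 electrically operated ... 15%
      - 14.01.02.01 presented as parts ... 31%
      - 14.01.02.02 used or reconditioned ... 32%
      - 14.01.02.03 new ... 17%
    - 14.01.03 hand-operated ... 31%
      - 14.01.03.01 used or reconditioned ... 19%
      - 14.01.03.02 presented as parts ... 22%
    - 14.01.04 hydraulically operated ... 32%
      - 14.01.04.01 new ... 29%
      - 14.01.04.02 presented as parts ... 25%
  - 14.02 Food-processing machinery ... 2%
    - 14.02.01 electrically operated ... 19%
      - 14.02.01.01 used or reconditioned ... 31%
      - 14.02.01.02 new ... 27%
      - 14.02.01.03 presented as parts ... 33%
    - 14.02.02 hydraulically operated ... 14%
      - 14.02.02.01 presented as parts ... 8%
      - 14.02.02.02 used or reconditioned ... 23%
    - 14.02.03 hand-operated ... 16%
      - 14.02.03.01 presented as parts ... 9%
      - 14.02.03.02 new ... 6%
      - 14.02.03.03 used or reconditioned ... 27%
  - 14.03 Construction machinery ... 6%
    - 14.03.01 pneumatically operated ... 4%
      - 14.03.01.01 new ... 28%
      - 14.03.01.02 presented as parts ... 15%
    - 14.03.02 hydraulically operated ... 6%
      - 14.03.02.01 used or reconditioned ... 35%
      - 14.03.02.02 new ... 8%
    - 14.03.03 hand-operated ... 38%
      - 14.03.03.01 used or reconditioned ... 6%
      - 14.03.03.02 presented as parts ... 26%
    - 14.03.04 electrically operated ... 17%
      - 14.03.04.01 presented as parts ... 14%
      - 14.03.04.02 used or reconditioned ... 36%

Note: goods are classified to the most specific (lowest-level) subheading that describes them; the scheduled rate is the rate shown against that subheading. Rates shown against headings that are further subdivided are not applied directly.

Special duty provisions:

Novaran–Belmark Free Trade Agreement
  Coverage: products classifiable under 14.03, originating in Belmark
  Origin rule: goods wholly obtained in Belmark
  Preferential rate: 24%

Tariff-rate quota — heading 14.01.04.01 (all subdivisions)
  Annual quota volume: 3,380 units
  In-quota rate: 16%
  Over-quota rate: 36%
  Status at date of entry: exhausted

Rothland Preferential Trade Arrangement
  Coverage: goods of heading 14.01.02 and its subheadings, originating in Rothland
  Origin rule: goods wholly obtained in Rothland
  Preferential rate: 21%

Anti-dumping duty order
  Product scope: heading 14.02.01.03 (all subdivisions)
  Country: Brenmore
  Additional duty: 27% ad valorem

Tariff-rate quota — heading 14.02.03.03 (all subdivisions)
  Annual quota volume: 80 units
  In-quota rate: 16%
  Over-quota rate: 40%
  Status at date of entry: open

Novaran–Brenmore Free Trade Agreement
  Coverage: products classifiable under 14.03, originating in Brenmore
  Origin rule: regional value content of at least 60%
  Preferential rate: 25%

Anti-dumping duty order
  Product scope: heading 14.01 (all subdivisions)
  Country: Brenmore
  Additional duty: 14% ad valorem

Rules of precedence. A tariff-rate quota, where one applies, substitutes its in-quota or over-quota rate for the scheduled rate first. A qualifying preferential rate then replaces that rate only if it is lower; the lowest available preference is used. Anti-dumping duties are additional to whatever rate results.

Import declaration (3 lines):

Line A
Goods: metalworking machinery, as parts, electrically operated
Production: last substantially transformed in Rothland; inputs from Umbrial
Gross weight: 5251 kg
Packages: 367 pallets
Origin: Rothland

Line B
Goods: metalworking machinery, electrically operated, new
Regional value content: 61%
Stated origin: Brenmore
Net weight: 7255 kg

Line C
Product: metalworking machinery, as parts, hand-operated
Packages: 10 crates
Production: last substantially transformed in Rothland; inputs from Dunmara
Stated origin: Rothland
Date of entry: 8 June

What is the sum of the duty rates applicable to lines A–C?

Line A: metalworking → 14.01; electrically operated → 14.01.02; as parts → 14.01.02.01. Scheduled 31%. Rothland agreement on 14.01.02: not wholly obtained. → 31%.
Line B: metalworking → 14.01; electrically operated → 14.01.02; new → 14.01.02.03. Scheduled 17%. Brenmore agreement on 14.03: 14.01.02.03 not covered; anti-dumping (Brenmore, 14.01): +14%; total 17% + 14% = 31%. → 31%.
Line C: metalworking → 14.01; hand-operated → 14.01.03; as parts → 14.01.03.02. Scheduled 22%. Rothland agreement on 14.01.02: 14.01.03.02 not covered. → 22%.
Sum: 31% + 31% + 22% = 84%.

84%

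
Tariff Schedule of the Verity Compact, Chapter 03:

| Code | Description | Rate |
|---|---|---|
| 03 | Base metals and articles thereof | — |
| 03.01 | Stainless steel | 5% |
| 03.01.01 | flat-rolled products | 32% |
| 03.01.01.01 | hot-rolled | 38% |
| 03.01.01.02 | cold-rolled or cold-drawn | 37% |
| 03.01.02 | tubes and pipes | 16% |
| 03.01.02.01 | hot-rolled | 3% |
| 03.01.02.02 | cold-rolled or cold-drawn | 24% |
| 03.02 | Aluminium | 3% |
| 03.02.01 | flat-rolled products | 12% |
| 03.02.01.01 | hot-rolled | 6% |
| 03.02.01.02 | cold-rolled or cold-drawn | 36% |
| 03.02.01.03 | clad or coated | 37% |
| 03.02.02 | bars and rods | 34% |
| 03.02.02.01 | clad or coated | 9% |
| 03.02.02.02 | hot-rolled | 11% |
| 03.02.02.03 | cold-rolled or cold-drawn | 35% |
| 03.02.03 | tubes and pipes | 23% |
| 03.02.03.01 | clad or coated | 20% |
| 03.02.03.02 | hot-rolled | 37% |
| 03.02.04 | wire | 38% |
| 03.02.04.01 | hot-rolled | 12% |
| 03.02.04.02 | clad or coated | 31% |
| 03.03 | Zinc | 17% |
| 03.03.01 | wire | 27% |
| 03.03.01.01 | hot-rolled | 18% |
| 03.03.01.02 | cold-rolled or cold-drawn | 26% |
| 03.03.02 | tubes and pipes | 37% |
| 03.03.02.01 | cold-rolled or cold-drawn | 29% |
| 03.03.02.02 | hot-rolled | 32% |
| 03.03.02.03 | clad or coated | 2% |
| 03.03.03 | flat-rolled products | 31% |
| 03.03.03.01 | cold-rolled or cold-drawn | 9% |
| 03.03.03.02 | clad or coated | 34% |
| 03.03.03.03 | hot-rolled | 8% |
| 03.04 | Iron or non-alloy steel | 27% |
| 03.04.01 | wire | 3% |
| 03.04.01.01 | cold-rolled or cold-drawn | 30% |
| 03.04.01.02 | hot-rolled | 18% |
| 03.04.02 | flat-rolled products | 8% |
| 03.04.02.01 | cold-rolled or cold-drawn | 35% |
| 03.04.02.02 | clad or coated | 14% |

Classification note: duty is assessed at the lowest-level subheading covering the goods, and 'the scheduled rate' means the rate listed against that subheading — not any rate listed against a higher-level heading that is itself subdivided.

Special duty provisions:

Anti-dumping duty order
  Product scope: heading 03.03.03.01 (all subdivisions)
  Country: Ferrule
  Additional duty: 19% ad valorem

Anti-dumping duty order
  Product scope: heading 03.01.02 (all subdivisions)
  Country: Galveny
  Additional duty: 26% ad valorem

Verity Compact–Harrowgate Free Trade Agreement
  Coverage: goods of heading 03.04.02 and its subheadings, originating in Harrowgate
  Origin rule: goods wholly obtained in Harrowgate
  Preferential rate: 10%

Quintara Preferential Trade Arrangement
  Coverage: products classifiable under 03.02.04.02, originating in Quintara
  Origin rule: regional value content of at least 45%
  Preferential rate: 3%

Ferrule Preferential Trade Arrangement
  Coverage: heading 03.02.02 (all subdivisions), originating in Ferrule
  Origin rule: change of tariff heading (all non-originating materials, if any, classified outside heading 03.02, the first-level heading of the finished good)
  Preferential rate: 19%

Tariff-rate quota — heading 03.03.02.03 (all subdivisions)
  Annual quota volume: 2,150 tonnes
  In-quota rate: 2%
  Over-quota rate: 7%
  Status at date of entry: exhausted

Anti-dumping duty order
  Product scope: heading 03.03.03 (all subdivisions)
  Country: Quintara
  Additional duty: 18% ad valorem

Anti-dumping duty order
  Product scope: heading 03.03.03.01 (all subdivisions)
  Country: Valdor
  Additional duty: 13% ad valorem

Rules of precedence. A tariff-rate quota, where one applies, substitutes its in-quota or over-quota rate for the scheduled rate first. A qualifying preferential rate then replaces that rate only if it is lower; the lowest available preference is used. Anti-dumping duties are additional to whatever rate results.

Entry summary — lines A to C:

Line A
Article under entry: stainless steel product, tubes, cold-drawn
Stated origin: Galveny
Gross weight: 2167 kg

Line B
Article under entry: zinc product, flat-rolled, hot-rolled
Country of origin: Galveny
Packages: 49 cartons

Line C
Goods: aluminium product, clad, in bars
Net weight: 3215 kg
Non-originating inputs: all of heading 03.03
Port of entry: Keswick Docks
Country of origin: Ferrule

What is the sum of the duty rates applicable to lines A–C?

Line A: stainless steel → 03.01; tubes → 03.01.02; cold-drawn → 03.01.02.02. Scheduled 24%. anti-dumping (Galveny, 03.01.02): +26%; total 24% + 26% = 50%. → 50%.
Line B: zinc → 03.03; flat-rolled → 03.03.03; hot-rolled → 03.03.03.03. Scheduled 8%. No special measure applies. → 8%.
Line C: aluminium → 03.02; in bars → 03.02.02; clad → 03.02.02.01. Scheduled 9%. Ferrule agreement on 03.02.02: CTH met → 19% available; preference 19% not lower than 9% → no reduction. → 9%.
Sum: 50% + 8% + 9% = 67%.

67%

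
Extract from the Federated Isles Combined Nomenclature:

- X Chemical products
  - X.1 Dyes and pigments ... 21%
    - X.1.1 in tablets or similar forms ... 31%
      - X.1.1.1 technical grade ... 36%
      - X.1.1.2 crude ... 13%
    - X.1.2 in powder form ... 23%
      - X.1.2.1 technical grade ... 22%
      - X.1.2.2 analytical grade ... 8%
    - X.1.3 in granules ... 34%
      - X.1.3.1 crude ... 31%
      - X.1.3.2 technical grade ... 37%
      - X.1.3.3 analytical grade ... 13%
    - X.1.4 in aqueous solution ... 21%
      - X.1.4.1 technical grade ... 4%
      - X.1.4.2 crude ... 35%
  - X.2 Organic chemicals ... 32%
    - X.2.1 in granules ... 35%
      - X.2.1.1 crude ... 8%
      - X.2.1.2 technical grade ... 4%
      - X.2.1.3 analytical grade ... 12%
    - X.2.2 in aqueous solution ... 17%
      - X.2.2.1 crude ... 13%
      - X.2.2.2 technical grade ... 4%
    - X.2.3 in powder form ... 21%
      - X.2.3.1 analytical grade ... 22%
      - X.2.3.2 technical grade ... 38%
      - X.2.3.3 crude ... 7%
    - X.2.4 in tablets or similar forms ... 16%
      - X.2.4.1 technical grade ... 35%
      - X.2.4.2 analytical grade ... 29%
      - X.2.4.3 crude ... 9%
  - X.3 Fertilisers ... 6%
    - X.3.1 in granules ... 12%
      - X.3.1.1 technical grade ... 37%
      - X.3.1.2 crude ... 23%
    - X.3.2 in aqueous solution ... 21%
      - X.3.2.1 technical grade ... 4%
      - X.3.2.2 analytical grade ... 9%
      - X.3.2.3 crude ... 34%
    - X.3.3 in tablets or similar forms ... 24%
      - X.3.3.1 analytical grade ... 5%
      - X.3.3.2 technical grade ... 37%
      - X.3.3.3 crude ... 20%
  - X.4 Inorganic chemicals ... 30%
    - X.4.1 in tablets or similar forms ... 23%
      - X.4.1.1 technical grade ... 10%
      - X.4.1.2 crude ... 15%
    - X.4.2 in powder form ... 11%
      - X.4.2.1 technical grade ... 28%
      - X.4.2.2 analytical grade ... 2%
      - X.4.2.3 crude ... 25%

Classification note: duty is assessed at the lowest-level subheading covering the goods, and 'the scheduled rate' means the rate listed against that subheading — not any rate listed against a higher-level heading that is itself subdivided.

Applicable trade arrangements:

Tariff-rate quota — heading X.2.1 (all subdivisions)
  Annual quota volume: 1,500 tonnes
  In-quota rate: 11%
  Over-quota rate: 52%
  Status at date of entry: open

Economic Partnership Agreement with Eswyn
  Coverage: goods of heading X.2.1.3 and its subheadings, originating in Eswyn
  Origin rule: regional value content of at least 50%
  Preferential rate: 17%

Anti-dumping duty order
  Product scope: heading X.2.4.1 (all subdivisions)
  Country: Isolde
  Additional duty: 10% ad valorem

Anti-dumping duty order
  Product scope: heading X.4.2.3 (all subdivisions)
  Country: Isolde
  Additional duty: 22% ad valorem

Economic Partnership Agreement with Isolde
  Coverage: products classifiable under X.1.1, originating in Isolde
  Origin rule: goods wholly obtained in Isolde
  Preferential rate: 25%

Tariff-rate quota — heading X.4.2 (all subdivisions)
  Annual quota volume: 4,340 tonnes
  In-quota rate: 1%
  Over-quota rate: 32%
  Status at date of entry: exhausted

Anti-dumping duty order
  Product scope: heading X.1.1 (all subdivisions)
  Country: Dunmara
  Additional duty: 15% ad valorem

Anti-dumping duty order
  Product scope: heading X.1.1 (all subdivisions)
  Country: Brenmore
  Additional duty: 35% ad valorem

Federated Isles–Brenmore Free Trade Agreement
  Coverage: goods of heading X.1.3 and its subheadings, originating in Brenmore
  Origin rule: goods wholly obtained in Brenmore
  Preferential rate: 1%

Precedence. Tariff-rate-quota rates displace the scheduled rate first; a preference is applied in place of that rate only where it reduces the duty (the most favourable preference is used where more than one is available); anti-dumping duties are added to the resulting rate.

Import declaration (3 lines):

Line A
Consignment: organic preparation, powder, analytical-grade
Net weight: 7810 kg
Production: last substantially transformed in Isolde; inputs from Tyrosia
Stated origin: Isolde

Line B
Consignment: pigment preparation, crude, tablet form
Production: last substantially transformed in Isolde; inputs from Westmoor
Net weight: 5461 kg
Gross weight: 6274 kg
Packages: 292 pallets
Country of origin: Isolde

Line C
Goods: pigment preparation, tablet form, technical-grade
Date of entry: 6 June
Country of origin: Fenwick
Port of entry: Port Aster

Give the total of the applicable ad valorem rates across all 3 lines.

Line A: organic → X.2; powder → X.2.3; analytical-grade → X.2.3.1. Scheduled 22%. Isolde agreement on X.1.1: X.2.3.1 not covered. → 22%.
Line B: pigment → X.1; tablet form → X.1.1; crude → X.1.1.2. Scheduled 13%. Isolde agreement on X.1.1: not wholly obtained. → 13%.
Line C: pigment → X.1; tablet form → X.1.1; technical-grade → X.1.1.1. Scheduled 36%. No special measure applies. → 36%.
Sum: 22% + 13% + 36% = 71%.

71%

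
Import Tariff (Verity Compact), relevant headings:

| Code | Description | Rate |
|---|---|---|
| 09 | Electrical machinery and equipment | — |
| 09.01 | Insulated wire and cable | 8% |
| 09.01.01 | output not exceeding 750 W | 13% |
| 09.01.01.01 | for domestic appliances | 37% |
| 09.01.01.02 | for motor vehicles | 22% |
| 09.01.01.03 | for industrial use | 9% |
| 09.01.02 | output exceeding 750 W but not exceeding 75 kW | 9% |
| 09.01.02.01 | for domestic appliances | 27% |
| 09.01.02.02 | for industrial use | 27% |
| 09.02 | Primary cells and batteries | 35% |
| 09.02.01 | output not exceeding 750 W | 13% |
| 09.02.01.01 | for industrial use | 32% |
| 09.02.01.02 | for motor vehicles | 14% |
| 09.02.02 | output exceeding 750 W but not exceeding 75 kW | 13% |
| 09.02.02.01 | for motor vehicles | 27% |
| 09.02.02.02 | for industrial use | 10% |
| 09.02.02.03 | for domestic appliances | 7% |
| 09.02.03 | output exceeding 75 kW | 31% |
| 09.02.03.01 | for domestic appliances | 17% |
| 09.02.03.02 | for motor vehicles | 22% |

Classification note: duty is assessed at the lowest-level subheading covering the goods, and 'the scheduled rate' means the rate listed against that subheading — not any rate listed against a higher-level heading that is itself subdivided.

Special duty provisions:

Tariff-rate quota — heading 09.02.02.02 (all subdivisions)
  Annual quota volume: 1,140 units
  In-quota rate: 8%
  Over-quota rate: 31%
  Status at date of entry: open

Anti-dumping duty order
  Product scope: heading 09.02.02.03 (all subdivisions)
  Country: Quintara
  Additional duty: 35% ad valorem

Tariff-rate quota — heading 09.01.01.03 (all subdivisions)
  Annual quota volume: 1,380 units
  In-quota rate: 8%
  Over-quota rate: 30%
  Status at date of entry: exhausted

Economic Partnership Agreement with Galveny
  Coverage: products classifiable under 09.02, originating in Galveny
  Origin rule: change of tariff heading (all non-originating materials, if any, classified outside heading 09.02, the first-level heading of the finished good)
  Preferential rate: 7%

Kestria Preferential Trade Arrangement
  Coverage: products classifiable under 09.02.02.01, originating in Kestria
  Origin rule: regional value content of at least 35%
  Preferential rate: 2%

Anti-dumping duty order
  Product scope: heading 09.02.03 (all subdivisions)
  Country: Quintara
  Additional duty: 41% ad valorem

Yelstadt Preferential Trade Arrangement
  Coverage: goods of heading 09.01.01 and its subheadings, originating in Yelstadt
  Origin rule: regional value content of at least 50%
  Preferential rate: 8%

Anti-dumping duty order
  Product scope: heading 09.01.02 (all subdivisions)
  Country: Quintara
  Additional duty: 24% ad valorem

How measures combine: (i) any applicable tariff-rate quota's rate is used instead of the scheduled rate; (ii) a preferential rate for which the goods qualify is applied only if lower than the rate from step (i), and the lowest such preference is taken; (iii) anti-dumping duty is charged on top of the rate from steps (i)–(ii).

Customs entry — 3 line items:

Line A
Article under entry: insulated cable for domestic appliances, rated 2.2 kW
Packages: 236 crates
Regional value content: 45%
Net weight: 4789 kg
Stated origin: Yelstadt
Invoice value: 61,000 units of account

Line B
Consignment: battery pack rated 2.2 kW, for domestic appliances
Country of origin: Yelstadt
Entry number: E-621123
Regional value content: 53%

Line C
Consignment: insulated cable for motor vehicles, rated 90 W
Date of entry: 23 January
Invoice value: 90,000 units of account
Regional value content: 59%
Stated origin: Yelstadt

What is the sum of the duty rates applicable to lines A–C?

Line A: insulated cable → 09.01; rated 2.2 kW → 09.01.02; for domestic appliances → 09.01.02.01. Scheduled 27%. Yelstadt agreement on 09.01.01: 09.01.02.01 not covered. → 27%.
Line B: battery pack → 09.02; rated 2.2 kW → 09.02.02; for domestic appliances → 09.02.02.03. Scheduled 7%. Yelstadt agreement on 09.01.01: 09.02.02.03 not covered. → 7%.
Line C: insulated cable → 09.01; rated 90 W → 09.01.01; for motor vehicles → 09.01.01.02. Scheduled 22%. Yelstadt agreement on 09.01.01: RVC ≥ 50% → 8% available; preferential 8%. → 8%.
Sum: 27% + 7% + 8% = 42%.

42%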